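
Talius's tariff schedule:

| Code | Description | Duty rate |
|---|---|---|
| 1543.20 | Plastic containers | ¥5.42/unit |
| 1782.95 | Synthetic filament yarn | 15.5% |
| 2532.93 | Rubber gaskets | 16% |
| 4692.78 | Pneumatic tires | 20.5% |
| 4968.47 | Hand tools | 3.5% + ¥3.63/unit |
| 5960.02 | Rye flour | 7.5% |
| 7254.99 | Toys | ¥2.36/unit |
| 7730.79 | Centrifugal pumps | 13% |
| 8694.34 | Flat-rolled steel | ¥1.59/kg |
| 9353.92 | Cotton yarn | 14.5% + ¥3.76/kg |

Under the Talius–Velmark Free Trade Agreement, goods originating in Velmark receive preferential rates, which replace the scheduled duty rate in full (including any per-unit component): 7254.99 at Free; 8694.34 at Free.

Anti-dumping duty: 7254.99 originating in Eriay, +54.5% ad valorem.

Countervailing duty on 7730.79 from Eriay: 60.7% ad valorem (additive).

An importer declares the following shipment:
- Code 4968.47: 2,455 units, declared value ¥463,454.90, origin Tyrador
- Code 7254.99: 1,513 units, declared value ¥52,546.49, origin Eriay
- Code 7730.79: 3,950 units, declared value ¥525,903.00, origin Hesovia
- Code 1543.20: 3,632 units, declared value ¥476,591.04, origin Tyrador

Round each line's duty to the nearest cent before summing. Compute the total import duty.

¥145,393.92

Line 1 (4968.47, Tyrador, 2,455 units, ¥463,454.90):
Base rate for 4968.47 is 3.5% + ¥3.63/unit.
Duty = ¥463,454.90 × 3.5% + 2,455 × ¥3.63 = ¥25,132.57.
Line 2 (7254.99, Eriay, 1,513 units, ¥52,546.49):
Base rate for 7254.99 is ¥2.36/unit.
7254.99 has an FTA preferential rate, but origin Eriay is not Velmark; base rate stands.
Additional duty on 7254.99 from Eriay: +54.5% ad valorem. Applied ad valorem rate = 54.5%.
Duty = ¥52,546.49 × 54.5% + 1,513 × ¥2.36 = ¥32,208.52.
Line 3 (7730.79, Hesovia, 3,950 units, ¥525,903.00):
Base rate for 7730.79 is 13%.
The additional-duty order on 7730.79 targets Eriay, not Hesovia; it does not apply.
Duty = ¥525,903.00 × 13% = ¥68,367.39.
Line 4 (1543.20, Tyrador, 3,632 units, ¥476,591.04):
Base rate for 1543.20 is ¥5.42/unit.
Duty = 3,632 × ¥5.42 = ¥19,685.44.
Total = ¥25,132.57 + ¥32,208.52 + ¥68,367.39 + ¥19,685.44 = ¥145,393.92.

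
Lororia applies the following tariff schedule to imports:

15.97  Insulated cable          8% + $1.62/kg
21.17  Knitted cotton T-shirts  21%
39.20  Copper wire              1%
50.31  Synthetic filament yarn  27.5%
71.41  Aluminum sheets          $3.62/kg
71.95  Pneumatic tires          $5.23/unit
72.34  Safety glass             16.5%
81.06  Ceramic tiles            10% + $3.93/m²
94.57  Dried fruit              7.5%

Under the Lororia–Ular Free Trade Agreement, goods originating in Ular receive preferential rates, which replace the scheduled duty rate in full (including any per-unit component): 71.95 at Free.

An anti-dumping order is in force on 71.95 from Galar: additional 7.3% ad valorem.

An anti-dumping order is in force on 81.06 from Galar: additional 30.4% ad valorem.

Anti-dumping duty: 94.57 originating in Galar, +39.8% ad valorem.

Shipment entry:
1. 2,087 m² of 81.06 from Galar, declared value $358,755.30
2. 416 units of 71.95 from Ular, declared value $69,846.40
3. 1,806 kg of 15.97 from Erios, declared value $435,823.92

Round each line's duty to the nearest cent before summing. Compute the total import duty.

Line 1 (81.06, Galar, 2,087 m², $358,755.30):
Base rate for 81.06 is 10% + $3.93/m².
Additional duty on 81.06 from Galar: +30.4%. Applied ad valorem rate: 10% + 30.4% = 40.4%.
Duty = $358,755.30 × 40.4% + 2,087 × $3.93 = $153,139.05.
Line 2 (71.95, Ular, 416 units, $69,846.40):
Base rate for 71.95 is $5.23/unit.
Origin Ular qualifies under the Lororia–Ular agreement and 71.95 is covered: preferential rate Free applies instead.
The additional-duty order on 71.95 targets Galar, not Ular; it does not apply.
Duty = $69,846.40 × 0% = $0.00.
Line 3 (15.97, Erios, 1,806 kg, $435,823.92):
Base rate for 15.97 is 8% + $1.62/kg.
Duty = $435,823.92 × 8% + 1,806 × $1.62 = $37,791.63.
Total = $153,139.05 + $0.00 + $37,791.63 = $190,930.68.

$190,930.68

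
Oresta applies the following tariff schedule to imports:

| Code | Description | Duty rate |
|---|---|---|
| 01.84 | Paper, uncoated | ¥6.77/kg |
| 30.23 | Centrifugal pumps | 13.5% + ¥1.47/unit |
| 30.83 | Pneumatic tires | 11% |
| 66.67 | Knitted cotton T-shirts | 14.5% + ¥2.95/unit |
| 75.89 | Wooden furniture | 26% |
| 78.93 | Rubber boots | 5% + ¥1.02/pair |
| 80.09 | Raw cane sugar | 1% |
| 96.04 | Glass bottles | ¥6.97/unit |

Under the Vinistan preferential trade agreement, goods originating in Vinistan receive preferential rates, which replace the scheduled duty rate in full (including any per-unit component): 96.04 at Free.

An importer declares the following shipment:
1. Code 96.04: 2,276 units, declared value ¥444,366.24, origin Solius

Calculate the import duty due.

¥15,863.72

Line 1 (96.04, Solius, 2,276 units, ¥444,366.24):
Base rate for 96.04 is ¥6.97/unit.
96.04 has an FTA preferential rate, but origin Solius is not Vinistan; base rate stands.
Duty = 2,276 × ¥6.97 = ¥15,863.72.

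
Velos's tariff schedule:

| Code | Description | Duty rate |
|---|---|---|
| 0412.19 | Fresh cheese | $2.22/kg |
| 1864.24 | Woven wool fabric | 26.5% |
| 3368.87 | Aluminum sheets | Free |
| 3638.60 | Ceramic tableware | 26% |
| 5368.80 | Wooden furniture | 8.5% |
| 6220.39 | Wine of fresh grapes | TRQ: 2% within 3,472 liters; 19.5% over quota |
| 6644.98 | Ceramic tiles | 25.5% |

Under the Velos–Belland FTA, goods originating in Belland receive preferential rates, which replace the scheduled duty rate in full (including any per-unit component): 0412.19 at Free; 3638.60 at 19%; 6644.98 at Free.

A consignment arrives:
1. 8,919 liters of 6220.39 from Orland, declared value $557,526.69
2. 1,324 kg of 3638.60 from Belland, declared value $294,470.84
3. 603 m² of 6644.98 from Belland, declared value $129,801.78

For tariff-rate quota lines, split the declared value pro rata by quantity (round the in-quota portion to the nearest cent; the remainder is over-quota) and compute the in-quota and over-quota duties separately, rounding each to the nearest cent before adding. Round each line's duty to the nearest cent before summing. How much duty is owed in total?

Line 1 (6220.39, Orland, 8,919 liters, $557,526.69):
Code 6220.39 is under a tariff-rate quota (threshold 3,472 liters). In-quota: 3,472 liters at 2%; over-quota: 5,447 liters at 19.5%.
Pro-rata value split: in-quota = $557,526.69 × 3,472/8,919 = $217,034.72; over-quota = $557,526.69 − $217,034.72 = $340,491.97.
In-quota duty = $217,034.72 × 2% = $4,340.69. Over-quota duty = $340,491.97 × 19.5% = $66,395.93.
Line duty = $4,340.69 + $66,395.93 = $70,736.62.
Line 2 (3638.60, Belland, 1,324 kg, $294,470.84):
Base rate for 3638.60 is 26%.
Origin Belland qualifies under the Velos–Belland agreement and 3638.60 is covered: preferential rate 19% applies instead.
Duty = $294,470.84 × 19% = $55,949.46.
Line 3 (6644.98, Belland, 603 m², $129,801.78):
Base rate for 6644.98 is 25.5%.
Origin Belland qualifies under the Velos–Belland agreement and 6644.98 is covered: preferential rate Free applies instead.
Duty = $129,801.78 × 0% = $0.00.
Total = $70,736.62 + $55,949.46 + $0.00 = $126,686.08.

$126,686.08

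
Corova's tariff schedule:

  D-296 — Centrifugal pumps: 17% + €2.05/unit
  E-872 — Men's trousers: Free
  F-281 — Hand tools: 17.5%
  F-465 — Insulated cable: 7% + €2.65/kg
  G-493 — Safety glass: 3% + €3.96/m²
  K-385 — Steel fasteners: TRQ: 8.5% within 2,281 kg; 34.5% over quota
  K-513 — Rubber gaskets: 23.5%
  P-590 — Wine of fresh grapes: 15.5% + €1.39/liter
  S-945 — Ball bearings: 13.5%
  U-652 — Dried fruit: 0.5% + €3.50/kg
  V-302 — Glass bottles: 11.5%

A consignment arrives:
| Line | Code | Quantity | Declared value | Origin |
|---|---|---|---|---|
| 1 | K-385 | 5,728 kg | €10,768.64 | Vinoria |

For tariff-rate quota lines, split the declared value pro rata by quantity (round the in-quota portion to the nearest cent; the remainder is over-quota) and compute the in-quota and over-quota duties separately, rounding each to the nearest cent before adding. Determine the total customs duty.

Line 1 (K-385, Vinoria, 5,728 kg, €10,768.64):
Code K-385 is under a tariff-rate quota (threshold 2,281 kg). In-quota: 2,281 kg at 8.5%; over-quota: 3,447 kg at 34.5%.
Pro-rata value split: in-quota = €10,768.64 × 2,281/5,728 = €4,288.28; over-quota = €10,768.64 − €4,288.28 = €6,480.36.
In-quota duty = €4,288.28 × 8.5% = €364.50. Over-quota duty = €6,480.36 × 34.5% = €2,235.72.
Line duty = €364.50 + €2,235.72 = €2,600.22.

€2,600.22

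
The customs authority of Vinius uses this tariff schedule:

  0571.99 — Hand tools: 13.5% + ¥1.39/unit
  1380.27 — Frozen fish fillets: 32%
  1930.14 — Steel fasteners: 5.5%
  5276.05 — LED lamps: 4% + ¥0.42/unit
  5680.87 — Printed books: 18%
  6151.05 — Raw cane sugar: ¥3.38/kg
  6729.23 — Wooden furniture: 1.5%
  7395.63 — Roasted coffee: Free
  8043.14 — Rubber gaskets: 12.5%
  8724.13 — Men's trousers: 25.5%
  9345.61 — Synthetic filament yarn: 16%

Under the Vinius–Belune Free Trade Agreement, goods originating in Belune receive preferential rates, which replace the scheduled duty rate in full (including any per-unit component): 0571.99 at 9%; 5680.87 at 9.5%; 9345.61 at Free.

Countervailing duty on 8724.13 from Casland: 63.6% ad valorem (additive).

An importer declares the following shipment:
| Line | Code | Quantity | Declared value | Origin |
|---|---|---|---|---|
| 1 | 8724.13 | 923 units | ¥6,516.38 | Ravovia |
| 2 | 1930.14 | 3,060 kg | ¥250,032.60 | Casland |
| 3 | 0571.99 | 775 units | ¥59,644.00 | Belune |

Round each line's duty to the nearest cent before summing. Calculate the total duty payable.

¥20,781.43

Line 1 (8724.13, Ravovia, 923 units, ¥6,516.38):
Base rate for 8724.13 is 25.5%.
The additional-duty order on 8724.13 targets Casland, not Ravovia; it does not apply.
Duty = ¥6,516.38 × 25.5% = ¥1,661.68.
Line 2 (1930.14, Casland, 3,060 kg, ¥250,032.60):
Base rate for 1930.14 is 5.5%.
Duty = ¥250,032.60 × 5.5% = ¥13,751.79.
Line 3 (0571.99, Belune, 775 units, ¥59,644.00):
Base rate for 0571.99 is 13.5% + ¥1.39/unit.
Origin Belune qualifies under the Vinius–Belune agreement and 0571.99 is covered: preferential rate 9% applies instead.
Duty = ¥59,644.00 × 9% = ¥5,367.96.
Total = ¥1,661.68 + ¥13,751.79 + ¥5,367.96 = ¥20,781.43.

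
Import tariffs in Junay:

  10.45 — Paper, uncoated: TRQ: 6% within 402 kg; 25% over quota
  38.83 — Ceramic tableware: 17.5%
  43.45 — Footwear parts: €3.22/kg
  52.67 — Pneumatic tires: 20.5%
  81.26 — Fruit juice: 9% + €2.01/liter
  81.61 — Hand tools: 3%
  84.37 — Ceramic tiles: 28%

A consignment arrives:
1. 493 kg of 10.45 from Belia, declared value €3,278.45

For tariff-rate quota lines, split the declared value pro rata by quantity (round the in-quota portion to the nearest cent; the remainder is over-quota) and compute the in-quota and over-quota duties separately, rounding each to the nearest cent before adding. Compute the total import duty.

€311.69

Line 1 (10.45, Belia, 493 kg, €3,278.45):
Code 10.45 is under a tariff-rate quota (threshold 402 kg). In-quota: 402 kg at 6%; over-quota: 91 kg at 25%.
Pro-rata value split: in-quota = €3,278.45 × 402/493 = €2,673.30; over-quota = €3,278.45 − €2,673.30 = €605.15.
In-quota duty = €2,673.30 × 6% = €160.40. Over-quota duty = €605.15 × 25% = €151.29.
Line duty = €160.40 + €151.29 = €311.69.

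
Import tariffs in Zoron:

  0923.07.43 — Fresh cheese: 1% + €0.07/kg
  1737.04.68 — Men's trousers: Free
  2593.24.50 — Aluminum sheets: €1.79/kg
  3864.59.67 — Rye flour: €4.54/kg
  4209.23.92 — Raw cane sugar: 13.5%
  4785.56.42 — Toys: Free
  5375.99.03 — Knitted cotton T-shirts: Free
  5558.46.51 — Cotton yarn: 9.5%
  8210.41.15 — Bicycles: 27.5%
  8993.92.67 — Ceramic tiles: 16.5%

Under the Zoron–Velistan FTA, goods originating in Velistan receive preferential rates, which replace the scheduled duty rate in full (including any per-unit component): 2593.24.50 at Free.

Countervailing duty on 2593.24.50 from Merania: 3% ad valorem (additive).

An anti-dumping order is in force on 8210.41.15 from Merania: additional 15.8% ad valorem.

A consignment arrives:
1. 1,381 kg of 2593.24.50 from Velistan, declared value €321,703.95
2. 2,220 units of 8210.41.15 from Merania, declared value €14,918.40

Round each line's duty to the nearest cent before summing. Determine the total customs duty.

€6,459.67

Line 1 (2593.24.50, Velistan, 1,381 kg, €321,703.95):
Base rate for 2593.24.50 is €1.79/kg.
Origin Velistan qualifies under the Zoron–Velistan agreement and 2593.24.50 is covered: preferential rate Free applies instead.
The additional-duty order on 2593.24.50 targets Merania, not Velistan; it does not apply.
Duty = €321,703.95 × 0% = €0.00.
Line 2 (8210.41.15, Merania, 2,220 units, €14,918.40):
Base rate for 8210.41.15 is 27.5%.
Additional duty on 8210.41.15 from Merania: +15.8%. Applied ad valorem rate: 27.5% + 15.8% = 43.3%.
Duty = €14,918.40 × 43.3% = €6,459.67.
Total = €0.00 + €6,459.67 = €6,459.67.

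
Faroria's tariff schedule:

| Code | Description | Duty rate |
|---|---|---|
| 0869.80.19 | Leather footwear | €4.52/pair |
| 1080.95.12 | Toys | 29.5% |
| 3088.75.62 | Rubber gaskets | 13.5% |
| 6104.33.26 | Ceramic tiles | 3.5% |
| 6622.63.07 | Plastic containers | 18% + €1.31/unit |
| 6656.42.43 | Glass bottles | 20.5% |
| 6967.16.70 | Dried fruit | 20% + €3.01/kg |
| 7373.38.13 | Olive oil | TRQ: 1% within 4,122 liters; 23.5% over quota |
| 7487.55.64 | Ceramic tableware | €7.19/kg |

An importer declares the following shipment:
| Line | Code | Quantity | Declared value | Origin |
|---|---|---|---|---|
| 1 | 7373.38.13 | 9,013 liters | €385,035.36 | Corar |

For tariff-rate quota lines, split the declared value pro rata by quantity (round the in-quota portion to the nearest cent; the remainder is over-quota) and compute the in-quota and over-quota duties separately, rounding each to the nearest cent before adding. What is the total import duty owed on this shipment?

Line 1 (7373.38.13, Corar, 9,013 liters, €385,035.36):
Code 7373.38.13 is under a tariff-rate quota (threshold 4,122 liters). In-quota: 4,122 liters at 1%; over-quota: 4,891 liters at 23.5%.
Pro-rata value split: in-quota = €385,035.36 × 4,122/9,013 = €176,091.84; over-quota = €385,035.36 − €176,091.84 = €208,943.52.
In-quota duty = €176,091.84 × 1% = €1,760.92. Over-quota duty = €208,943.52 × 23.5% = €49,101.73.
Line duty = €1,760.92 + €49,101.73 = €50,862.65.

€50,862.65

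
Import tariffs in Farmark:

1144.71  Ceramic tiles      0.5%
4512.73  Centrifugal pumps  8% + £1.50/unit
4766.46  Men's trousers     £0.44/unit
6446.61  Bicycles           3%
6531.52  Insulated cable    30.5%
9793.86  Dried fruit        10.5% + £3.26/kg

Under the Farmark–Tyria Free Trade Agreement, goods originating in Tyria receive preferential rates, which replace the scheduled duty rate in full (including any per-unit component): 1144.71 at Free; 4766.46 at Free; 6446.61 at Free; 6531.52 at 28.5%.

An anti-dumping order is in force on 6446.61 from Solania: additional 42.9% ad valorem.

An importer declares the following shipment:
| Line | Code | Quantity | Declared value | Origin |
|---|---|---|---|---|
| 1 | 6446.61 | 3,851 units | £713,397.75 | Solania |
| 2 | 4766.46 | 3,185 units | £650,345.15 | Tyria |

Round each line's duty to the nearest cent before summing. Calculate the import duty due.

Line 1 (6446.61, Solania, 3,851 units, £713,397.75):
Base rate for 6446.61 is 3%.
6446.61 has an FTA preferential rate, but origin Solania is not Tyria; base rate stands.
Additional duty on 6446.61 from Solania: +42.9%. Applied ad valorem rate: 3% + 42.9% = 45.9%.
Duty = £713,397.75 × 45.9% = £327,449.57.
Line 2 (4766.46, Tyria, 3,185 units, £650,345.15):
Base rate for 4766.46 is £0.44/unit.
Origin Tyria qualifies under the Farmark–Tyria agreement and 4766.46 is covered: preferential rate Free applies instead.
Duty = £650,345.15 × 0% = £0.00.
Total = £327,449.57 + £0.00 = £327,449.57.

£327,449.57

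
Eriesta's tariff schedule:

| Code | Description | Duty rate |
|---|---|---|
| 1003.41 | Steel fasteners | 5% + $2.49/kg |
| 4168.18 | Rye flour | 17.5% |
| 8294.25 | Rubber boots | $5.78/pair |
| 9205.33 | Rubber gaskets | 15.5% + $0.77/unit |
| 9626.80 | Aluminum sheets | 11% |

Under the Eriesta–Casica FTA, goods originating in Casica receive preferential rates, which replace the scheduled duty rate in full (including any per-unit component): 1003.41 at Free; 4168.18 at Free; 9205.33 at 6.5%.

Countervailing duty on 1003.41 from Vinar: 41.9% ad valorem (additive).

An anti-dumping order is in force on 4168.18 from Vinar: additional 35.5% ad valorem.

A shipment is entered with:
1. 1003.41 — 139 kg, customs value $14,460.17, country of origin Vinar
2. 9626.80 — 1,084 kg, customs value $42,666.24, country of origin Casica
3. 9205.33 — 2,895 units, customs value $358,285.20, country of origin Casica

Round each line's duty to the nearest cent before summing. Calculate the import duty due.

$35,109.76

Line 1 (1003.41, Vinar, 139 kg, $14,460.17):
Base rate for 1003.41 is 5% + $2.49/kg.
1003.41 has an FTA preferential rate, but origin Vinar is not Casica; base rate stands.
Additional duty on 1003.41 from Vinar: +41.9%. Applied ad valorem rate: 5% + 41.9% = 46.9%.
Duty = $14,460.17 × 46.9% + 139 × $2.49 = $7,127.93.
Line 2 (9626.80, Casica, 1,084 kg, $42,666.24):
Base rate for 9626.80 is 11%.
Origin Casica is the FTA partner but 9626.80 is not on the preference list; base rate stands.
Duty = $42,666.24 × 11% = $4,693.29.
Line 3 (9205.33, Casica, 2,895 units, $358,285.20):
Base rate for 9205.33 is 15.5% + $0.77/unit.
Origin Casica qualifies under the Eriesta–Casica agreement and 9205.33 is covered: preferential rate 6.5% applies instead.
Duty = $358,285.20 × 6.5% = $23,288.54.
Total = $7,127.93 + $4,693.29 + $23,288.54 = $35,109.76.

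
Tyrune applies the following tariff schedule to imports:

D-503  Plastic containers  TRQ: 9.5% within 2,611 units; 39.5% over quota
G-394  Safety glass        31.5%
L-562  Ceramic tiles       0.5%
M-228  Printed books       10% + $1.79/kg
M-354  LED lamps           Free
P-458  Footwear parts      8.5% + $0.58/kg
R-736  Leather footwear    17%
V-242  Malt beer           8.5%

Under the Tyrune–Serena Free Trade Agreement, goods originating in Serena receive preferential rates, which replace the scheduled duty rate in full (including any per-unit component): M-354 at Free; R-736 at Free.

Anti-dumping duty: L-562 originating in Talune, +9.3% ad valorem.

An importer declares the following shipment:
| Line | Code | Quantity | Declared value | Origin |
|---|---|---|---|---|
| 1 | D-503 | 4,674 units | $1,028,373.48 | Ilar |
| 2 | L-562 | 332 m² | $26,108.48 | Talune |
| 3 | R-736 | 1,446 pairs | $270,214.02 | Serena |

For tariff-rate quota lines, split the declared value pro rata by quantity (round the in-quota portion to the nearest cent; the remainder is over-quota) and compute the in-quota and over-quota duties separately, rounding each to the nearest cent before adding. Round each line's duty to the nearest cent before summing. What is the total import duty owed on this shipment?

$236,424.49

Line 1 (D-503, Ilar, 4,674 units, $1,028,373.48):
Code D-503 is under a tariff-rate quota (threshold 2,611 units). In-quota: 2,611 units at 9.5%; over-quota: 2,063 units at 39.5%.
Pro-rata value split: in-quota = $1,028,373.48 × 2,611/4,674 = $574,472.22; over-quota = $1,028,373.48 − $574,472.22 = $453,901.26.
In-quota duty = $574,472.22 × 9.5% = $54,574.86. Over-quota duty = $453,901.26 × 39.5% = $179,291.00.
Line duty = $54,574.86 + $179,291.00 = $233,865.86.
Line 2 (L-562, Talune, 332 m², $26,108.48):
Base rate for L-562 is 0.5%.
Additional duty on L-562 from Talune: +9.3%. Applied ad valorem rate: 0.5% + 9.3% = 9.8%.
Duty = $26,108.48 × 9.8% = $2,558.63.
Line 3 (R-736, Serena, 1,446 pairs, $270,214.02):
Base rate for R-736 is 17%.
Origin Serena qualifies under the Tyrune–Serena agreement and R-736 is covered: preferential rate Free applies instead.
Duty = $270,214.02 × 0% = $0.00.
Total = $233,865.86 + $2,558.63 + $0.00 = $236,424.49.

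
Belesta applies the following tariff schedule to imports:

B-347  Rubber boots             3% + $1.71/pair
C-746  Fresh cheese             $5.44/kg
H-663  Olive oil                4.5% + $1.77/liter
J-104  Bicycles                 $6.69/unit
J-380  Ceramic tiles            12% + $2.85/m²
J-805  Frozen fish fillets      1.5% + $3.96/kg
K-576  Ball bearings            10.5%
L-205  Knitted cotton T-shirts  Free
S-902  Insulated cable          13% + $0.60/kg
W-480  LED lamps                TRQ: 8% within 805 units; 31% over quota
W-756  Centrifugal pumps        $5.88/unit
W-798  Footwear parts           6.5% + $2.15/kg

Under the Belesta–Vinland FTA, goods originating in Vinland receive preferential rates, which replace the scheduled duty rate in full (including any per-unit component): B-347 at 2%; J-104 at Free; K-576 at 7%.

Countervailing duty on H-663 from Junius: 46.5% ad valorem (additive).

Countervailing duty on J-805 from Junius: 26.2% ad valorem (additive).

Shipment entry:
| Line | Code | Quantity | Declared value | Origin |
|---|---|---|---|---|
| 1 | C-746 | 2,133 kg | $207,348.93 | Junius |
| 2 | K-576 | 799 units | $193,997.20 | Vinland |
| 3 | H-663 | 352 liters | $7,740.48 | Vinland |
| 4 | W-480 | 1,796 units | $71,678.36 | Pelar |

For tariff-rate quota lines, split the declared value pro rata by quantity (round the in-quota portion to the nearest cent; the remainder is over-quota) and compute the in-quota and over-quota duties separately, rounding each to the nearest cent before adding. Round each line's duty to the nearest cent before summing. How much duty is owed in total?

Line 1 (C-746, Junius, 2,133 kg, $207,348.93):
Base rate for C-746 is $5.44/kg.
Duty = 2,133 × $5.44 = $11,603.52.
Line 2 (K-576, Vinland, 799 units, $193,997.20):
Base rate for K-576 is 10.5%.
Origin Vinland qualifies under the Belesta–Vinland agreement and K-576 is covered: preferential rate 7% applies instead.
Duty = $193,997.20 × 7% = $13,579.80.
Line 3 (H-663, Vinland, 352 liters, $7,740.48):
Base rate for H-663 is 4.5% + $1.77/liter.
Origin Vinland is the FTA partner but H-663 is not on the preference list; base rate stands.
The additional-duty order on H-663 targets Junius, not Vinland; it does not apply.
Duty = $7,740.48 × 4.5% + 352 × $1.77 = $971.36.
Line 4 (W-480, Pelar, 1,796 units, $71,678.36):
Code W-480 is under a tariff-rate quota (threshold 805 units). In-quota: 805 units at 8%; over-quota: 991 units at 31%.
Pro-rata value split: in-quota = $71,678.36 × 805/1,796 = $32,127.55; over-quota = $71,678.36 − $32,127.55 = $39,550.81.
In-quota duty = $32,127.55 × 8% = $2,570.20. Over-quota duty = $39,550.81 × 31% = $12,260.75.
Line duty = $2,570.20 + $12,260.75 = $14,830.95.
Total = $11,603.52 + $13,579.80 + $971.36 + $14,830.95 = $40,985.63.

$40,985.63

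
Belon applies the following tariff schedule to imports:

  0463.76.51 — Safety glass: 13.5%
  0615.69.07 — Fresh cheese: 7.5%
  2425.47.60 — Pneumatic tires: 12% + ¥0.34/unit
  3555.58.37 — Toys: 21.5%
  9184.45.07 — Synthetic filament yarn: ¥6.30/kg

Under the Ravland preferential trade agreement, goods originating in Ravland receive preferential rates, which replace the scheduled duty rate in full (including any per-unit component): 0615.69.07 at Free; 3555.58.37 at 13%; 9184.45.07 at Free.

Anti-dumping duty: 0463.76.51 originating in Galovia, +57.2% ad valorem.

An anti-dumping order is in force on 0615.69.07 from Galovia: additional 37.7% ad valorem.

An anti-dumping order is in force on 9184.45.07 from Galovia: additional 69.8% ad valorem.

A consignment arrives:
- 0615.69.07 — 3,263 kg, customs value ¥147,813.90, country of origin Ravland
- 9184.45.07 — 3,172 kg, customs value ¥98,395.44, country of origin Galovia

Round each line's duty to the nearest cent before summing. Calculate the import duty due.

¥88,663.62

Line 1 (0615.69.07, Ravland, 3,263 kg, ¥147,813.90):
Base rate for 0615.69.07 is 7.5%.
Origin Ravland qualifies under the Belon–Ravland agreement and 0615.69.07 is covered: preferential rate Free applies instead.
The additional-duty order on 0615.69.07 targets Galovia, not Ravland; it does not apply.
Duty = ¥147,813.90 × 0% = ¥0.00.
Line 2 (9184.45.07, Galovia, 3,172 kg, ¥98,395.44):
Base rate for 9184.45.07 is ¥6.30/kg.
9184.45.07 has an FTA preferential rate, but origin Galovia is not Ravland; base rate stands.
Additional duty on 9184.45.07 from Galovia: +69.8% ad valorem. Applied ad valorem rate = 69.8%.
Duty = ¥98,395.44 × 69.8% + 3,172 × ¥6.30 = ¥88,663.62.
Total = ¥0.00 + ¥88,663.62 = ¥88,663.62.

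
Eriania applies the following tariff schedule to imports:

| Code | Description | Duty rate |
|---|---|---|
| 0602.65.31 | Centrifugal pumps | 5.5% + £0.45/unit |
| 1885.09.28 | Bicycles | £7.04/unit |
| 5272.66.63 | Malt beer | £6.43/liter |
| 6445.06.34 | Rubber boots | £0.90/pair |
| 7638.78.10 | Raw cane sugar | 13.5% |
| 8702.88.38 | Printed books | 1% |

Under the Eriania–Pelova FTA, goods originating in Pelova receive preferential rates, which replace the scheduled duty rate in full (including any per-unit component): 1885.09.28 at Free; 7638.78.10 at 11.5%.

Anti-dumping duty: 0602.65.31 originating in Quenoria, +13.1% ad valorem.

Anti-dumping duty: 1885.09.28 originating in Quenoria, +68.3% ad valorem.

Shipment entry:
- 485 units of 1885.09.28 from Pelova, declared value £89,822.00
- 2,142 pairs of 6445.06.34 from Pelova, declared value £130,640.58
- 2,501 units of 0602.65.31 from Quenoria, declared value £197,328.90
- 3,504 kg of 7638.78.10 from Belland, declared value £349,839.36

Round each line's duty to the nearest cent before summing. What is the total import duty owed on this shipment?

£86,984.74

Line 1 (1885.09.28, Pelova, 485 units, £89,822.00):
Base rate for 1885.09.28 is £7.04/unit.
Origin Pelova qualifies under the Eriania–Pelova agreement and 1885.09.28 is covered: preferential rate Free applies instead.
The additional-duty order on 1885.09.28 targets Quenoria, not Pelova; it does not apply.
Duty = £89,822.00 × 0% = £0.00.
Line 2 (6445.06.34, Pelova, 2,142 pairs, £130,640.58):
Base rate for 6445.06.34 is £0.90/pair.
Origin Pelova is the FTA partner but 6445.06.34 is not on the preference list; base rate stands.
Duty = 2,142 × £0.90 = £1,927.80.
Line 3 (0602.65.31, Quenoria, 2,501 units, £197,328.90):
Base rate for 0602.65.31 is 5.5% + £0.45/unit.
Additional duty on 0602.65.31 from Quenoria: +13.1%. Applied ad valorem rate: 5.5% + 13.1% = 18.6%.
Duty = £197,328.90 × 18.6% + 2,501 × £0.45 = £37,828.63.
Line 4 (7638.78.10, Belland, 3,504 kg, £349,839.36):
Base rate for 7638.78.10 is 13.5%.
7638.78.10 has an FTA preferential rate, but origin Belland is not Pelova; base rate stands.
Duty = £349,839.36 × 13.5% = £47,228.31.
Total = £0.00 + £1,927.80 + £37,828.63 + £47,228.31 = £86,984.74.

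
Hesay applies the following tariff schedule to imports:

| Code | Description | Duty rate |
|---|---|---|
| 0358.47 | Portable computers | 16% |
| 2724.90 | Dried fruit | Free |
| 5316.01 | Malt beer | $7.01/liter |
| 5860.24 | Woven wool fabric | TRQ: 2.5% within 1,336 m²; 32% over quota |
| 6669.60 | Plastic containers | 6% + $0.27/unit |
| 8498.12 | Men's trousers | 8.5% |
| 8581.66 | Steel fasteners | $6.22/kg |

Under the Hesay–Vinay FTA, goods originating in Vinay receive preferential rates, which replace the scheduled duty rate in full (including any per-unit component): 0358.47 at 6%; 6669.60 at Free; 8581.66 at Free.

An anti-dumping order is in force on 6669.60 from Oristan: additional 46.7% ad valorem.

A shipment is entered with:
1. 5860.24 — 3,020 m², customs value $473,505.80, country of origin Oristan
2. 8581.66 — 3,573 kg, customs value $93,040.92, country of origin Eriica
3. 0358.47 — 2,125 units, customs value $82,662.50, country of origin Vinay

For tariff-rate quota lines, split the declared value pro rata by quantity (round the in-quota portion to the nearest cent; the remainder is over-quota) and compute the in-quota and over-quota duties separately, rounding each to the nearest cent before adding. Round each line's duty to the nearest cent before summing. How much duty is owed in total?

$116,911.60

Line 1 (5860.24, Oristan, 3,020 m², $473,505.80):
Code 5860.24 is under a tariff-rate quota (threshold 1,336 m²). In-quota: 1,336 m² at 2.5%; over-quota: 1,684 m² at 32%.
Pro-rata value split: in-quota = $473,505.80 × 1,336/3,020 = $209,471.44; over-quota = $473,505.80 − $209,471.44 = $264,034.36.
In-quota duty = $209,471.44 × 2.5% = $5,236.79. Over-quota duty = $264,034.36 × 32% = $84,491.00.
Line duty = $5,236.79 + $84,491.00 = $89,727.79.
Line 2 (8581.66, Eriica, 3,573 kg, $93,040.92):
Base rate for 8581.66 is $6.22/kg.
8581.66 has an FTA preferential rate, but origin Eriica is not Vinay; base rate stands.
Duty = 3,573 × $6.22 = $22,224.06.
Line 3 (0358.47, Vinay, 2,125 units, $82,662.50):
Base rate for 0358.47 is 16%.
Origin Vinay qualifies under the Hesay–Vinay agreement and 0358.47 is covered: preferential rate 6% applies instead.
Duty = $82,662.50 × 6% = $4,959.75.
Total = $89,727.79 + $22,224.06 + $4,959.75 = $116,911.60.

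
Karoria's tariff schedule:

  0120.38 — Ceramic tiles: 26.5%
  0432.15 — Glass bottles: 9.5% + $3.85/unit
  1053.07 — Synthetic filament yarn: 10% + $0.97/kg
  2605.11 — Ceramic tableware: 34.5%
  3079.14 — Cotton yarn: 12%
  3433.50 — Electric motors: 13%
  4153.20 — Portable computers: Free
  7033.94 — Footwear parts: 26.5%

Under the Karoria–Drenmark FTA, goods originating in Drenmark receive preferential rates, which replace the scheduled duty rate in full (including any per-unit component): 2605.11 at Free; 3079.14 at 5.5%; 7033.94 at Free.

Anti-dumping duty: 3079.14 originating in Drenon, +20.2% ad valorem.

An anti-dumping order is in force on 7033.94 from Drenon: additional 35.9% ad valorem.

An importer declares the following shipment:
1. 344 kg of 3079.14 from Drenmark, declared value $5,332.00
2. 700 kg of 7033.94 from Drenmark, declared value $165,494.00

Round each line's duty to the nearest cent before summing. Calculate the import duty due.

$293.26

Line 1 (3079.14, Drenmark, 344 kg, $5,332.00):
Base rate for 3079.14 is 12%.
Origin Drenmark qualifies under the Karoria–Drenmark agreement and 3079.14 is covered: preferential rate 5.5% applies instead.
The additional-duty order on 3079.14 targets Drenon, not Drenmark; it does not apply.
Duty = $5,332.00 × 5.5% = $293.26.
Line 2 (7033.94, Drenmark, 700 kg, $165,494.00):
Base rate for 7033.94 is 26.5%.
Origin Drenmark qualifies under the Karoria–Drenmark agreement and 7033.94 is covered: preferential rate Free applies instead.
The additional-duty order on 7033.94 targets Drenon, not Drenmark; it does not apply.
Duty = $165,494.00 × 0% = $0.00.
Total = $293.26 + $0.00 = $293.26.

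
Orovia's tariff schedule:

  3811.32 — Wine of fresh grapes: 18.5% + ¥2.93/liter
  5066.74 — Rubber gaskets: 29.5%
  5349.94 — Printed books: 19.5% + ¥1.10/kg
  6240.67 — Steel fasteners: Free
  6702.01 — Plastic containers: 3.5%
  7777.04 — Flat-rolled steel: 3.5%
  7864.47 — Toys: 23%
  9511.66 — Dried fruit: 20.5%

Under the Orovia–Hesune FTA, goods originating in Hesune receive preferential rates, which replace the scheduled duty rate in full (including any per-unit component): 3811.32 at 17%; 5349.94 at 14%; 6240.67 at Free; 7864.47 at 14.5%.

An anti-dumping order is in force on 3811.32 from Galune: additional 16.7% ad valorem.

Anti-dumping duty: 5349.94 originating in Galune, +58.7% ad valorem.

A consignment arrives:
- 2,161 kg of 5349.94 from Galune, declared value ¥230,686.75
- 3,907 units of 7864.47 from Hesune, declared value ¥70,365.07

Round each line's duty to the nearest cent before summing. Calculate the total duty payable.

Line 1 (5349.94, Galune, 2,161 kg, ¥230,686.75):
Base rate for 5349.94 is 19.5% + ¥1.10/kg.
5349.94 has an FTA preferential rate, but origin Galune is not Hesune; base rate stands.
Additional duty on 5349.94 from Galune: +58.7%. Applied ad valorem rate: 19.5% + 58.7% = 78.2%.
Duty = ¥230,686.75 × 78.2% + 2,161 × ¥1.10 = ¥182,774.14.
Line 2 (7864.47, Hesune, 3,907 units, ¥70,365.07):
Base rate for 7864.47 is 23%.
Origin Hesune qualifies under the Orovia–Hesune agreement and 7864.47 is covered: preferential rate 14.5% applies instead.
Duty = ¥70,365.07 × 14.5% = ¥10,202.94.
Total = ¥182,774.14 + ¥10,202.94 = ¥192,977.08.

¥192,977.08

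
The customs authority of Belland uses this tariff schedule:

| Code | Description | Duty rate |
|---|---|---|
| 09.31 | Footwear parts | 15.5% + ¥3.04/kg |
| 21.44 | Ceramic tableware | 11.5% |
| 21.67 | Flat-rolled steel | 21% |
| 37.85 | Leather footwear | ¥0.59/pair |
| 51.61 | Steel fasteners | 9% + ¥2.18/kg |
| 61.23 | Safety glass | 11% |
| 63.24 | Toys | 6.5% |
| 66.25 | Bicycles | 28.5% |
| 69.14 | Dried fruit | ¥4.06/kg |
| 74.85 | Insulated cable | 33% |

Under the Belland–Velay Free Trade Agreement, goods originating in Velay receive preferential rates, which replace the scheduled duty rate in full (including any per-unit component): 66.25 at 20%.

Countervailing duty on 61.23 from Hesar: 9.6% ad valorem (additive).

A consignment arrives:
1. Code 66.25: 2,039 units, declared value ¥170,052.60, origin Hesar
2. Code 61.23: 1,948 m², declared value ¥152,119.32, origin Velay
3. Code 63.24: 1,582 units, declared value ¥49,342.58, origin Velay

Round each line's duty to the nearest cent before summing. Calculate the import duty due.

Line 1 (66.25, Hesar, 2,039 units, ¥170,052.60):
Base rate for 66.25 is 28.5%.
66.25 has an FTA preferential rate, but origin Hesar is not Velay; base rate stands.
Duty = ¥170,052.60 × 28.5% = ¥48,464.99.
Line 2 (61.23, Velay, 1,948 m², ¥152,119.32):
Base rate for 61.23 is 11%.
Origin Velay is the FTA partner but 61.23 is not on the preference list; base rate stands.
The additional-duty order on 61.23 targets Hesar, not Velay; it does not apply.
Duty = ¥152,119.32 × 11% = ¥16,733.13.
Line 3 (63.24, Velay, 1,582 units, ¥49,342.58):
Base rate for 63.24 is 6.5%.
Origin Velay is the FTA partner but 63.24 is not on the preference list; base rate stands.
Duty = ¥49,342.58 × 6.5% = ¥3,207.27.
Total = ¥48,464.99 + ¥16,733.13 + ¥3,207.27 = ¥68,405.39.

¥68,405.39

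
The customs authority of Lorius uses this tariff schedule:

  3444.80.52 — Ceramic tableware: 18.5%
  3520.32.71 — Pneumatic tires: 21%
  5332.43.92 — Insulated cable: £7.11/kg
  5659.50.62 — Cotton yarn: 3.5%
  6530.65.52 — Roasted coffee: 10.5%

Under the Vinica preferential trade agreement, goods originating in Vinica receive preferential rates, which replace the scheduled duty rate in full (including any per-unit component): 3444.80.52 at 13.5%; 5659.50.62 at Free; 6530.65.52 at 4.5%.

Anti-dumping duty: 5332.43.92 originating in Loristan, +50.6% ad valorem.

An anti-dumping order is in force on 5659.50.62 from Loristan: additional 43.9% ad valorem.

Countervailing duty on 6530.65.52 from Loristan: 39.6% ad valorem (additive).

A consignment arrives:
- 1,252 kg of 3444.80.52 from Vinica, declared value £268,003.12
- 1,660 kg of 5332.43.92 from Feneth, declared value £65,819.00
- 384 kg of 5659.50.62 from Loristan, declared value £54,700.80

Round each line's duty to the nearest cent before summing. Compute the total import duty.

£73,911.20

Line 1 (3444.80.52, Vinica, 1,252 kg, £268,003.12):
Base rate for 3444.80.52 is 18.5%.
Origin Vinica qualifies under the Lorius–Vinica agreement and 3444.80.52 is covered: preferential rate 13.5% applies instead.
Duty = £268,003.12 × 13.5% = £36,180.42.
Line 2 (5332.43.92, Feneth, 1,660 kg, £65,819.00):
Base rate for 5332.43.92 is £7.11/kg.
The additional-duty order on 5332.43.92 targets Loristan, not Feneth; it does not apply.
Duty = 1,660 × £7.11 = £11,802.60.
Line 3 (5659.50.62, Loristan, 384 kg, £54,700.80):
Base rate for 5659.50.62 is 3.5%.
5659.50.62 has an FTA preferential rate, but origin Loristan is not Vinica; base rate stands.
Additional duty on 5659.50.62 from Loristan: +43.9%. Applied ad valorem rate: 3.5% + 43.9% = 47.4%.
Duty = £54,700.80 × 47.4% = £25,928.18.
Total = £36,180.42 + £11,802.60 + £25,928.18 = £73,911.20.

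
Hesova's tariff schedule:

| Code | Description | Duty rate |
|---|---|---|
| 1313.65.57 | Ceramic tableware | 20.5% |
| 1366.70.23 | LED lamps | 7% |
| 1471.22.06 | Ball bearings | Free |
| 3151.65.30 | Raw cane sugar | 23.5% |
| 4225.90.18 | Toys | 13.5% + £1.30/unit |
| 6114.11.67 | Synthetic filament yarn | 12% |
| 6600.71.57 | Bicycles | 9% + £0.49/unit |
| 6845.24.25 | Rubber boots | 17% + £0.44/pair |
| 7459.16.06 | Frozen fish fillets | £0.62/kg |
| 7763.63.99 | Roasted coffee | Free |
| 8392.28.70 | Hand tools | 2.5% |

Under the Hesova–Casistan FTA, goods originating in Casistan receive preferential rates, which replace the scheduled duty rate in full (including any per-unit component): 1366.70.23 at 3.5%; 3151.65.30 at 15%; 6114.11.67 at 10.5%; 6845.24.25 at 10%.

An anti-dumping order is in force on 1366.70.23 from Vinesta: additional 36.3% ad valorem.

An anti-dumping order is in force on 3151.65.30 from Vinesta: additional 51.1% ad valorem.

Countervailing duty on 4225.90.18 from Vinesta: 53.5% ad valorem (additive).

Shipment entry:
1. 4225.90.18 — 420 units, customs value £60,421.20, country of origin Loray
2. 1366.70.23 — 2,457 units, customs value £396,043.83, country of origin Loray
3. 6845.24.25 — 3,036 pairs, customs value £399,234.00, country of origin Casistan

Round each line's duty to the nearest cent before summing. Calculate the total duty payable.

£76,349.33

Line 1 (4225.90.18, Loray, 420 units, £60,421.20):
Base rate for 4225.90.18 is 13.5% + £1.30/unit.
The additional-duty order on 4225.90.18 targets Vinesta, not Loray; it does not apply.
Duty = £60,421.20 × 13.5% + 420 × £1.30 = £8,702.86.
Line 2 (1366.70.23, Loray, 2,457 units, £396,043.83):
Base rate for 1366.70.23 is 7%.
1366.70.23 has an FTA preferential rate, but origin Loray is not Casistan; base rate stands.
The additional-duty order on 1366.70.23 targets Vinesta, not Loray; it does not apply.
Duty = £396,043.83 × 7% = £27,723.07.
Line 3 (6845.24.25, Casistan, 3,036 pairs, £399,234.00):
Base rate for 6845.24.25 is 17% + £0.44/pair.
Origin Casistan qualifies under the Hesova–Casistan agreement and 6845.24.25 is covered: preferential rate 10% applies instead.
Duty = £399,234.00 × 10% = £39,923.40.
Total = £8,702.86 + £27,723.07 + £39,923.40 = £76,349.33.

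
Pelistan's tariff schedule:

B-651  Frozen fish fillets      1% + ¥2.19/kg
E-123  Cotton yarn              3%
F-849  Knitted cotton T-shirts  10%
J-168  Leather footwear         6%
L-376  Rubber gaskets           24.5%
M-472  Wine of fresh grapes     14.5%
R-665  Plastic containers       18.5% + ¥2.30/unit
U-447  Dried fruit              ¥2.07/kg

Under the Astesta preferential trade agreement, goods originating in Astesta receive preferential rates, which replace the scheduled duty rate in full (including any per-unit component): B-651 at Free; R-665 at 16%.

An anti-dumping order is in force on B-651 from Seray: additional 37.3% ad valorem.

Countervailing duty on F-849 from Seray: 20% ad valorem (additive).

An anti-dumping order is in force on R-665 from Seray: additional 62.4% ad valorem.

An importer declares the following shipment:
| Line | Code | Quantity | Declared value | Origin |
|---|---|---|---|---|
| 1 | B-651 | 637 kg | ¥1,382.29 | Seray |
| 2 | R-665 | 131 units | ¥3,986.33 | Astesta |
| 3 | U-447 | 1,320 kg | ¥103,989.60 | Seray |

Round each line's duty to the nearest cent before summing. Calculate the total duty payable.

¥5,294.66

Line 1 (B-651, Seray, 637 kg, ¥1,382.29):
Base rate for B-651 is 1% + ¥2.19/kg.
B-651 has an FTA preferential rate, but origin Seray is not Astesta; base rate stands.
Additional duty on B-651 from Seray: +37.3%. Applied ad valorem rate: 1% + 37.3% = 38.3%.
Duty = ¥1,382.29 × 38.3% + 637 × ¥2.19 = ¥1,924.45.
Line 2 (R-665, Astesta, 131 units, ¥3,986.33):
Base rate for R-665 is 18.5% + ¥2.30/unit.
Origin Astesta qualifies under the Pelistan–Astesta agreement and R-665 is covered: preferential rate 16% applies instead.
The additional-duty order on R-665 targets Seray, not Astesta; it does not apply.
Duty = ¥3,986.33 × 16% = ¥637.81.
Line 3 (U-447, Seray, 1,320 kg, ¥103,989.60):
Base rate for U-447 is ¥2.07/kg.
Duty = 1,320 × ¥2.07 = ¥2,732.40.
Total = ¥1,924.45 + ¥637.81 + ¥2,732.40 = ¥5,294.66.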